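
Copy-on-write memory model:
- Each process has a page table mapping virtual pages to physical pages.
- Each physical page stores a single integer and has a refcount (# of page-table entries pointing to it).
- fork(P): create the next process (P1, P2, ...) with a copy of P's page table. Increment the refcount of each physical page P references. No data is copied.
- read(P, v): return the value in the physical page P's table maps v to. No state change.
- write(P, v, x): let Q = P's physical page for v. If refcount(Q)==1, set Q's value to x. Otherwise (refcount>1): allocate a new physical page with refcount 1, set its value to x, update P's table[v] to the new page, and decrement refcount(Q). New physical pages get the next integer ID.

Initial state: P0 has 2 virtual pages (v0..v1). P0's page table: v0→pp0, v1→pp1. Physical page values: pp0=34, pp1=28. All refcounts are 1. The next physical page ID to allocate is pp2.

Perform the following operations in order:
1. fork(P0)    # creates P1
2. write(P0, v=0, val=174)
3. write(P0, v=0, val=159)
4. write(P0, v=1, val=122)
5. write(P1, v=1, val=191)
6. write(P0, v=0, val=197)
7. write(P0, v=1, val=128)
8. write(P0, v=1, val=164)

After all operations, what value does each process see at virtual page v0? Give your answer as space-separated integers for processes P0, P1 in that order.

Op 1: fork(P0) -> P1. 2 ppages; refcounts: pp0:2 pp1:2
Op 2: write(P0, v0, 174). refcount(pp0)=2>1 -> COPY to pp2. 3 ppages; refcounts: pp0:1 pp1:2 pp2:1
Op 3: write(P0, v0, 159). refcount(pp2)=1 -> write in place. 3 ppages; refcounts: pp0:1 pp1:2 pp2:1
Op 4: write(P0, v1, 122). refcount(pp1)=2>1 -> COPY to pp3. 4 ppages; refcounts: pp0:1 pp1:1 pp2:1 pp3:1
Op 5: write(P1, v1, 191). refcount(pp1)=1 -> write in place. 4 ppages; refcounts: pp0:1 pp1:1 pp2:1 pp3:1
Op 6: write(P0, v0, 197). refcount(pp2)=1 -> write in place. 4 ppages; refcounts: pp0:1 pp1:1 pp2:1 pp3:1
Op 7: write(P0, v1, 128). refcount(pp3)=1 -> write in place. 4 ppages; refcounts: pp0:1 pp1:1 pp2:1 pp3:1
Op 8: write(P0, v1, 164). refcount(pp3)=1 -> write in place. 4 ppages; refcounts: pp0:1 pp1:1 pp2:1 pp3:1
P0: v0 -> pp2 = 197
P1: v0 -> pp0 = 34

Answer: 197 34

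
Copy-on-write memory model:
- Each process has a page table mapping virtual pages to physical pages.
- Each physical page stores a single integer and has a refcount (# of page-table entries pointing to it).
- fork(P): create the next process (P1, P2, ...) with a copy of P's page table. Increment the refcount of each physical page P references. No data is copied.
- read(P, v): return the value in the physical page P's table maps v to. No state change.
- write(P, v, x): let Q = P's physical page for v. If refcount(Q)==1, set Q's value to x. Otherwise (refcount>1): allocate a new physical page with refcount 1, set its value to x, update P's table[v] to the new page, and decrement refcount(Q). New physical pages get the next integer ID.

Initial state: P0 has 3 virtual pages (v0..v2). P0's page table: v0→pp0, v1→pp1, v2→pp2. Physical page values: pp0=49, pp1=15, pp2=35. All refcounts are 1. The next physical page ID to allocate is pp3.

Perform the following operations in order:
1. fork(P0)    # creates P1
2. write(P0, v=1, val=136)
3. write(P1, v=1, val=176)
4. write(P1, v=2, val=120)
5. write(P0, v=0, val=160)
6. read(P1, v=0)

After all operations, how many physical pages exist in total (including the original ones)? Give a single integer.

Op 1: fork(P0) -> P1. 3 ppages; refcounts: pp0:2 pp1:2 pp2:2
Op 2: write(P0, v1, 136). refcount(pp1)=2>1 -> COPY to pp3. 4 ppages; refcounts: pp0:2 pp1:1 pp2:2 pp3:1
Op 3: write(P1, v1, 176). refcount(pp1)=1 -> write in place. 4 ppages; refcounts: pp0:2 pp1:1 pp2:2 pp3:1
Op 4: write(P1, v2, 120). refcount(pp2)=2>1 -> COPY to pp4. 5 ppages; refcounts: pp0:2 pp1:1 pp2:1 pp3:1 pp4:1
Op 5: write(P0, v0, 160). refcount(pp0)=2>1 -> COPY to pp5. 6 ppages; refcounts: pp0:1 pp1:1 pp2:1 pp3:1 pp4:1 pp5:1
Op 6: read(P1, v0) -> 49. No state change.

Answer: 6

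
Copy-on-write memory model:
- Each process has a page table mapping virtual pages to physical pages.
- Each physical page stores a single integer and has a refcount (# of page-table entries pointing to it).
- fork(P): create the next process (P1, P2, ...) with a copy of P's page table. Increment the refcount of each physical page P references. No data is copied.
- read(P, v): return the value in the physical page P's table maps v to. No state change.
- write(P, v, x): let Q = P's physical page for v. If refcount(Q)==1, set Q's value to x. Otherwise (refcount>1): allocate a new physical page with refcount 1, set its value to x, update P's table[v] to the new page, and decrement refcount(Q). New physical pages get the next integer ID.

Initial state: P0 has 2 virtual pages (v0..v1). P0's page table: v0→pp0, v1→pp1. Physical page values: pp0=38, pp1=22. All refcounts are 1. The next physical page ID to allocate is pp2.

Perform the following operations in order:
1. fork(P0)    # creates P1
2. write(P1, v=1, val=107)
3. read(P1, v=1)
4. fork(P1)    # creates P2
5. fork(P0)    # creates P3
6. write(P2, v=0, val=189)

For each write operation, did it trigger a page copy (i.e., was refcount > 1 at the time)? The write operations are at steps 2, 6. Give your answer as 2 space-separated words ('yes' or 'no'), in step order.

Op 1: fork(P0) -> P1. 2 ppages; refcounts: pp0:2 pp1:2
Op 2: write(P1, v1, 107). refcount(pp1)=2>1 -> COPY to pp2. 3 ppages; refcounts: pp0:2 pp1:1 pp2:1
Op 3: read(P1, v1) -> 107. No state change.
Op 4: fork(P1) -> P2. 3 ppages; refcounts: pp0:3 pp1:1 pp2:2
Op 5: fork(P0) -> P3. 3 ppages; refcounts: pp0:4 pp1:2 pp2:2
Op 6: write(P2, v0, 189). refcount(pp0)=4>1 -> COPY to pp3. 4 ppages; refcounts: pp0:3 pp1:2 pp2:2 pp3:1

yes yes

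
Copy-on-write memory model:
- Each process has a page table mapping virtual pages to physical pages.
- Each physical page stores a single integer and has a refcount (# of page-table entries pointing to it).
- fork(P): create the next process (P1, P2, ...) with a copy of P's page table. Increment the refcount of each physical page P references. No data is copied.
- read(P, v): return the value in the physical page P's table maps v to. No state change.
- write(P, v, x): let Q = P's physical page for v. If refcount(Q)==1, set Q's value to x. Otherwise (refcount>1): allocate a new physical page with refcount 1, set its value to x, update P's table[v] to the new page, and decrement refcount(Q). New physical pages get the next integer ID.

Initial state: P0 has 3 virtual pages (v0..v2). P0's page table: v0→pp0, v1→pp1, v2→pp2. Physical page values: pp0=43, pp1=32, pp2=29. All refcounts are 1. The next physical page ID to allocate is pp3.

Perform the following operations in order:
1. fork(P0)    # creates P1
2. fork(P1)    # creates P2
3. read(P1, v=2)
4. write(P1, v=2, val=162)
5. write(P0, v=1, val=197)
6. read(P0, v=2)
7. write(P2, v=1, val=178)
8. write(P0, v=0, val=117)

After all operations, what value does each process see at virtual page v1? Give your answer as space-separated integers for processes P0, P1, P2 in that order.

Op 1: fork(P0) -> P1. 3 ppages; refcounts: pp0:2 pp1:2 pp2:2
Op 2: fork(P1) -> P2. 3 ppages; refcounts: pp0:3 pp1:3 pp2:3
Op 3: read(P1, v2) -> 29. No state change.
Op 4: write(P1, v2, 162). refcount(pp2)=3>1 -> COPY to pp3. 4 ppages; refcounts: pp0:3 pp1:3 pp2:2 pp3:1
Op 5: write(P0, v1, 197). refcount(pp1)=3>1 -> COPY to pp4. 5 ppages; refcounts: pp0:3 pp1:2 pp2:2 pp3:1 pp4:1
Op 6: read(P0, v2) -> 29. No state change.
Op 7: write(P2, v1, 178). refcount(pp1)=2>1 -> COPY to pp5. 6 ppages; refcounts: pp0:3 pp1:1 pp2:2 pp3:1 pp4:1 pp5:1
Op 8: write(P0, v0, 117). refcount(pp0)=3>1 -> COPY to pp6. 7 ppages; refcounts: pp0:2 pp1:1 pp2:2 pp3:1 pp4:1 pp5:1 pp6:1
P0: v1 -> pp4 = 197
P1: v1 -> pp1 = 32
P2: v1 -> pp5 = 178

Answer: 197 32 178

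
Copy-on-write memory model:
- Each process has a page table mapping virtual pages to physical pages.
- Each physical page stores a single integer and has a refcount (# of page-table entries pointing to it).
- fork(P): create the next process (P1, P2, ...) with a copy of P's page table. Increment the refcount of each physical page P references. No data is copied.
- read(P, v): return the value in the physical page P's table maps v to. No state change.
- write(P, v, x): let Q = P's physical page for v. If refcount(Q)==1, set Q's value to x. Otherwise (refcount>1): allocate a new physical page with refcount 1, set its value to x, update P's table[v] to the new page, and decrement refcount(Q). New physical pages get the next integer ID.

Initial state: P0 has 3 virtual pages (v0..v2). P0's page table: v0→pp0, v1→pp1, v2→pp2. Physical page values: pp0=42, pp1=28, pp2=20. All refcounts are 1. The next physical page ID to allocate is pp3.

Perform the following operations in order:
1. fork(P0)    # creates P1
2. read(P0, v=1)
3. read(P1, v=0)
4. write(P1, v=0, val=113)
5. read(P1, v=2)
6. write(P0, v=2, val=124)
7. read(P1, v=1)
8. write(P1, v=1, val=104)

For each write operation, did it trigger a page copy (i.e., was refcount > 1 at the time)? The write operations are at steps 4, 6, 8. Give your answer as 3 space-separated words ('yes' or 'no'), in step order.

Op 1: fork(P0) -> P1. 3 ppages; refcounts: pp0:2 pp1:2 pp2:2
Op 2: read(P0, v1) -> 28. No state change.
Op 3: read(P1, v0) -> 42. No state change.
Op 4: write(P1, v0, 113). refcount(pp0)=2>1 -> COPY to pp3. 4 ppages; refcounts: pp0:1 pp1:2 pp2:2 pp3:1
Op 5: read(P1, v2) -> 20. No state change.
Op 6: write(P0, v2, 124). refcount(pp2)=2>1 -> COPY to pp4. 5 ppages; refcounts: pp0:1 pp1:2 pp2:1 pp3:1 pp4:1
Op 7: read(P1, v1) -> 28. No state change.
Op 8: write(P1, v1, 104). refcount(pp1)=2>1 -> COPY to pp5. 6 ppages; refcounts: pp0:1 pp1:1 pp2:1 pp3:1 pp4:1 pp5:1

yes yes yes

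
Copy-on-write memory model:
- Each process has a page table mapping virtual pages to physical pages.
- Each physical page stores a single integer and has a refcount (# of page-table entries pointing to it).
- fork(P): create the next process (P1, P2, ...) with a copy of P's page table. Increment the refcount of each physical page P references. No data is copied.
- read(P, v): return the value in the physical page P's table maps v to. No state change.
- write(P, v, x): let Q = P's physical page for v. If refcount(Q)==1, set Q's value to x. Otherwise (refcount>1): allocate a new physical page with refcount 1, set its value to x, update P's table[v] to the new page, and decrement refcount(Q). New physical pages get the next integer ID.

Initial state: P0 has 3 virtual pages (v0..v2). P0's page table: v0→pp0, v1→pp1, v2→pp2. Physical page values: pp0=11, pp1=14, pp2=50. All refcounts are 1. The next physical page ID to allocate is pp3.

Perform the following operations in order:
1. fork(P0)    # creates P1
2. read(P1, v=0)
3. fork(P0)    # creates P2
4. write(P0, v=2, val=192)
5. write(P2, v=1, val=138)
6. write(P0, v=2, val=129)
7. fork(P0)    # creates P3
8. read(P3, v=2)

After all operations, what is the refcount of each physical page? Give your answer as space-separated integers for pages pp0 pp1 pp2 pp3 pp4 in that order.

Answer: 4 3 2 2 1

Derivation:
Op 1: fork(P0) -> P1. 3 ppages; refcounts: pp0:2 pp1:2 pp2:2
Op 2: read(P1, v0) -> 11. No state change.
Op 3: fork(P0) -> P2. 3 ppages; refcounts: pp0:3 pp1:3 pp2:3
Op 4: write(P0, v2, 192). refcount(pp2)=3>1 -> COPY to pp3. 4 ppages; refcounts: pp0:3 pp1:3 pp2:2 pp3:1
Op 5: write(P2, v1, 138). refcount(pp1)=3>1 -> COPY to pp4. 5 ppages; refcounts: pp0:3 pp1:2 pp2:2 pp3:1 pp4:1
Op 6: write(P0, v2, 129). refcount(pp3)=1 -> write in place. 5 ppages; refcounts: pp0:3 pp1:2 pp2:2 pp3:1 pp4:1
Op 7: fork(P0) -> P3. 5 ppages; refcounts: pp0:4 pp1:3 pp2:2 pp3:2 pp4:1
Op 8: read(P3, v2) -> 129. No state change.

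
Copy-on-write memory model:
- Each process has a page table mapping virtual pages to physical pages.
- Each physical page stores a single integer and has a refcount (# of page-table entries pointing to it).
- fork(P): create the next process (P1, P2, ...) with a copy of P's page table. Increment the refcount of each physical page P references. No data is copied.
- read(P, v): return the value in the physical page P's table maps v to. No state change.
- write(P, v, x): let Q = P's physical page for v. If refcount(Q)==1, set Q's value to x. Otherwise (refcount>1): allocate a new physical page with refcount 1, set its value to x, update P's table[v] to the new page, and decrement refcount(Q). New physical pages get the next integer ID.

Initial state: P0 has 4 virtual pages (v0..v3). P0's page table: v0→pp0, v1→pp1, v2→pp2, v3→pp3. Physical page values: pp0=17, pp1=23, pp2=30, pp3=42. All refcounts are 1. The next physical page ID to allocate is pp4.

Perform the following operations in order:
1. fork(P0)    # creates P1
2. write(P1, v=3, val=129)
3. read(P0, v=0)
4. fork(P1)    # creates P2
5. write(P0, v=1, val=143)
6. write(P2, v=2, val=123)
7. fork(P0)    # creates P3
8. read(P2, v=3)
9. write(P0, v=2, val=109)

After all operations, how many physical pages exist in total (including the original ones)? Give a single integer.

Answer: 8

Derivation:
Op 1: fork(P0) -> P1. 4 ppages; refcounts: pp0:2 pp1:2 pp2:2 pp3:2
Op 2: write(P1, v3, 129). refcount(pp3)=2>1 -> COPY to pp4. 5 ppages; refcounts: pp0:2 pp1:2 pp2:2 pp3:1 pp4:1
Op 3: read(P0, v0) -> 17. No state change.
Op 4: fork(P1) -> P2. 5 ppages; refcounts: pp0:3 pp1:3 pp2:3 pp3:1 pp4:2
Op 5: write(P0, v1, 143). refcount(pp1)=3>1 -> COPY to pp5. 6 ppages; refcounts: pp0:3 pp1:2 pp2:3 pp3:1 pp4:2 pp5:1
Op 6: write(P2, v2, 123). refcount(pp2)=3>1 -> COPY to pp6. 7 ppages; refcounts: pp0:3 pp1:2 pp2:2 pp3:1 pp4:2 pp5:1 pp6:1
Op 7: fork(P0) -> P3. 7 ppages; refcounts: pp0:4 pp1:2 pp2:3 pp3:2 pp4:2 pp5:2 pp6:1
Op 8: read(P2, v3) -> 129. No state change.
Op 9: write(P0, v2, 109). refcount(pp2)=3>1 -> COPY to pp7. 8 ppages; refcounts: pp0:4 pp1:2 pp2:2 pp3:2 pp4:2 pp5:2 pp6:1 pp7:1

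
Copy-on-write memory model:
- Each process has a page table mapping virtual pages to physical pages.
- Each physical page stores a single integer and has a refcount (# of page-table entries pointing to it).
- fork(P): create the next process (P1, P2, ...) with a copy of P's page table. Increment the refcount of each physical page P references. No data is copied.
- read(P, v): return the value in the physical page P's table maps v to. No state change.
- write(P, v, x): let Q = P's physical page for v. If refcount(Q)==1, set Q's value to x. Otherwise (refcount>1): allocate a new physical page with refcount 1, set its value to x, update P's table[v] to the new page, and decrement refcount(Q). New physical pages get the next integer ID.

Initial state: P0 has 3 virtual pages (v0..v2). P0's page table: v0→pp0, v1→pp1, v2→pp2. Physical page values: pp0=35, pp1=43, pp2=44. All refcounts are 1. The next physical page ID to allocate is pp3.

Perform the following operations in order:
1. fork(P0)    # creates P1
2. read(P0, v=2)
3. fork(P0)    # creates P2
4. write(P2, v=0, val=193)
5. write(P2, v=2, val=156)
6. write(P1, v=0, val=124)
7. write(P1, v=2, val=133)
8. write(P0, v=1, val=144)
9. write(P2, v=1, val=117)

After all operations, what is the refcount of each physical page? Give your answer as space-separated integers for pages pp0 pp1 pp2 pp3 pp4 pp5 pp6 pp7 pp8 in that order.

Answer: 1 1 1 1 1 1 1 1 1

Derivation:
Op 1: fork(P0) -> P1. 3 ppages; refcounts: pp0:2 pp1:2 pp2:2
Op 2: read(P0, v2) -> 44. No state change.
Op 3: fork(P0) -> P2. 3 ppages; refcounts: pp0:3 pp1:3 pp2:3
Op 4: write(P2, v0, 193). refcount(pp0)=3>1 -> COPY to pp3. 4 ppages; refcounts: pp0:2 pp1:3 pp2:3 pp3:1
Op 5: write(P2, v2, 156). refcount(pp2)=3>1 -> COPY to pp4. 5 ppages; refcounts: pp0:2 pp1:3 pp2:2 pp3:1 pp4:1
Op 6: write(P1, v0, 124). refcount(pp0)=2>1 -> COPY to pp5. 6 ppages; refcounts: pp0:1 pp1:3 pp2:2 pp3:1 pp4:1 pp5:1
Op 7: write(P1, v2, 133). refcount(pp2)=2>1 -> COPY to pp6. 7 ppages; refcounts: pp0:1 pp1:3 pp2:1 pp3:1 pp4:1 pp5:1 pp6:1
Op 8: write(P0, v1, 144). refcount(pp1)=3>1 -> COPY to pp7. 8 ppages; refcounts: pp0:1 pp1:2 pp2:1 pp3:1 pp4:1 pp5:1 pp6:1 pp7:1
Op 9: write(P2, v1, 117). refcount(pp1)=2>1 -> COPY to pp8. 9 ppages; refcounts: pp0:1 pp1:1 pp2:1 pp3:1 pp4:1 pp5:1 pp6:1 pp7:1 pp8:1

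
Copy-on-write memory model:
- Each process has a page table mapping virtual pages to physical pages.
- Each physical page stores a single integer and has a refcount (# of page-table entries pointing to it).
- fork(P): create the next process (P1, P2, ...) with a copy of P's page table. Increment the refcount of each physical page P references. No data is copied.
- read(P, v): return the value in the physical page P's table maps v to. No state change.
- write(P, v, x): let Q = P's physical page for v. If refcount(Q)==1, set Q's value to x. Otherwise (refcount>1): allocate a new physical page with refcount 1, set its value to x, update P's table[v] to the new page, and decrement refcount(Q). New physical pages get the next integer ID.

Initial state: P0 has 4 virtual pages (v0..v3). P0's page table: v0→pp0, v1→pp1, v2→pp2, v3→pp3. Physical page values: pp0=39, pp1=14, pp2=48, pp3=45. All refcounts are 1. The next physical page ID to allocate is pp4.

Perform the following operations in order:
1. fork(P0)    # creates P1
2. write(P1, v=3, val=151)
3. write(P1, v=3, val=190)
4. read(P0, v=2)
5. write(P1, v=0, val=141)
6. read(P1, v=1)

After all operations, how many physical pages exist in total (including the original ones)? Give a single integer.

Op 1: fork(P0) -> P1. 4 ppages; refcounts: pp0:2 pp1:2 pp2:2 pp3:2
Op 2: write(P1, v3, 151). refcount(pp3)=2>1 -> COPY to pp4. 5 ppages; refcounts: pp0:2 pp1:2 pp2:2 pp3:1 pp4:1
Op 3: write(P1, v3, 190). refcount(pp4)=1 -> write in place. 5 ppages; refcounts: pp0:2 pp1:2 pp2:2 pp3:1 pp4:1
Op 4: read(P0, v2) -> 48. No state change.
Op 5: write(P1, v0, 141). refcount(pp0)=2>1 -> COPY to pp5. 6 ppages; refcounts: pp0:1 pp1:2 pp2:2 pp3:1 pp4:1 pp5:1
Op 6: read(P1, v1) -> 14. No state change.

Answer: 6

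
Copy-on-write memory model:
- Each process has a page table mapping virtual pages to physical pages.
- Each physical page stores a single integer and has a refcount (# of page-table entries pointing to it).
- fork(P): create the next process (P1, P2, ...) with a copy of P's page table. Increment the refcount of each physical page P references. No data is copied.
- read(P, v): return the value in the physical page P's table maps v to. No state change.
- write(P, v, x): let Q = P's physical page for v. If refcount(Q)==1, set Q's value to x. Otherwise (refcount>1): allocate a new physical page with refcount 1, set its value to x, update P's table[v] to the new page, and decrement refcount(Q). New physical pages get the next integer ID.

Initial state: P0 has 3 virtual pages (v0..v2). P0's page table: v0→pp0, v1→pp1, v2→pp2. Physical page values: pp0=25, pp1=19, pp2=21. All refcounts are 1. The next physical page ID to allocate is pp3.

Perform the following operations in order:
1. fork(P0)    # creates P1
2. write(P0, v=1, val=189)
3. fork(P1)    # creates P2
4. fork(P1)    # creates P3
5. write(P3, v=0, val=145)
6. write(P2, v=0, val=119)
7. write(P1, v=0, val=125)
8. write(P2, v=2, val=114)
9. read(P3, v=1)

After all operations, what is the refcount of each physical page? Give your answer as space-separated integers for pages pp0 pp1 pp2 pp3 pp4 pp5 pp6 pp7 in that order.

Op 1: fork(P0) -> P1. 3 ppages; refcounts: pp0:2 pp1:2 pp2:2
Op 2: write(P0, v1, 189). refcount(pp1)=2>1 -> COPY to pp3. 4 ppages; refcounts: pp0:2 pp1:1 pp2:2 pp3:1
Op 3: fork(P1) -> P2. 4 ppages; refcounts: pp0:3 pp1:2 pp2:3 pp3:1
Op 4: fork(P1) -> P3. 4 ppages; refcounts: pp0:4 pp1:3 pp2:4 pp3:1
Op 5: write(P3, v0, 145). refcount(pp0)=4>1 -> COPY to pp4. 5 ppages; refcounts: pp0:3 pp1:3 pp2:4 pp3:1 pp4:1
Op 6: write(P2, v0, 119). refcount(pp0)=3>1 -> COPY to pp5. 6 ppages; refcounts: pp0:2 pp1:3 pp2:4 pp3:1 pp4:1 pp5:1
Op 7: write(P1, v0, 125). refcount(pp0)=2>1 -> COPY to pp6. 7 ppages; refcounts: pp0:1 pp1:3 pp2:4 pp3:1 pp4:1 pp5:1 pp6:1
Op 8: write(P2, v2, 114). refcount(pp2)=4>1 -> COPY to pp7. 8 ppages; refcounts: pp0:1 pp1:3 pp2:3 pp3:1 pp4:1 pp5:1 pp6:1 pp7:1
Op 9: read(P3, v1) -> 19. No state change.

Answer: 1 3 3 1 1 1 1 1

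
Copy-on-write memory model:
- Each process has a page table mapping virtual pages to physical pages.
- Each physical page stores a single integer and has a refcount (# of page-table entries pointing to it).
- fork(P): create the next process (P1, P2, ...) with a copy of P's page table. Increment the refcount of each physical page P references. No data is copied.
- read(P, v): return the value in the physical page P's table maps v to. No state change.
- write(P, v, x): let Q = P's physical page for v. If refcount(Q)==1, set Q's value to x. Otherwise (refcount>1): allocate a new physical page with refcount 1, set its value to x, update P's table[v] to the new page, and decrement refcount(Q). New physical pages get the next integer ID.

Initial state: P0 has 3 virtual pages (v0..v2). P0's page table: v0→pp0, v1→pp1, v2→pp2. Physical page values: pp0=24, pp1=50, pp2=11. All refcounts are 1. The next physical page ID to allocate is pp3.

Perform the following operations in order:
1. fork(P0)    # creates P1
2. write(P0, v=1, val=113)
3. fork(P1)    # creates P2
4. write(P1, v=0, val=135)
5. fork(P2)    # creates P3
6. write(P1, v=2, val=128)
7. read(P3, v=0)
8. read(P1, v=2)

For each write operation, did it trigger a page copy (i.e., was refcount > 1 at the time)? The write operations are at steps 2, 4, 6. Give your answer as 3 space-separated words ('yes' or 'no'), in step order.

Op 1: fork(P0) -> P1. 3 ppages; refcounts: pp0:2 pp1:2 pp2:2
Op 2: write(P0, v1, 113). refcount(pp1)=2>1 -> COPY to pp3. 4 ppages; refcounts: pp0:2 pp1:1 pp2:2 pp3:1
Op 3: fork(P1) -> P2. 4 ppages; refcounts: pp0:3 pp1:2 pp2:3 pp3:1
Op 4: write(P1, v0, 135). refcount(pp0)=3>1 -> COPY to pp4. 5 ppages; refcounts: pp0:2 pp1:2 pp2:3 pp3:1 pp4:1
Op 5: fork(P2) -> P3. 5 ppages; refcounts: pp0:3 pp1:3 pp2:4 pp3:1 pp4:1
Op 6: write(P1, v2, 128). refcount(pp2)=4>1 -> COPY to pp5. 6 ppages; refcounts: pp0:3 pp1:3 pp2:3 pp3:1 pp4:1 pp5:1
Op 7: read(P3, v0) -> 24. No state change.
Op 8: read(P1, v2) -> 128. No state change.

yes yes yes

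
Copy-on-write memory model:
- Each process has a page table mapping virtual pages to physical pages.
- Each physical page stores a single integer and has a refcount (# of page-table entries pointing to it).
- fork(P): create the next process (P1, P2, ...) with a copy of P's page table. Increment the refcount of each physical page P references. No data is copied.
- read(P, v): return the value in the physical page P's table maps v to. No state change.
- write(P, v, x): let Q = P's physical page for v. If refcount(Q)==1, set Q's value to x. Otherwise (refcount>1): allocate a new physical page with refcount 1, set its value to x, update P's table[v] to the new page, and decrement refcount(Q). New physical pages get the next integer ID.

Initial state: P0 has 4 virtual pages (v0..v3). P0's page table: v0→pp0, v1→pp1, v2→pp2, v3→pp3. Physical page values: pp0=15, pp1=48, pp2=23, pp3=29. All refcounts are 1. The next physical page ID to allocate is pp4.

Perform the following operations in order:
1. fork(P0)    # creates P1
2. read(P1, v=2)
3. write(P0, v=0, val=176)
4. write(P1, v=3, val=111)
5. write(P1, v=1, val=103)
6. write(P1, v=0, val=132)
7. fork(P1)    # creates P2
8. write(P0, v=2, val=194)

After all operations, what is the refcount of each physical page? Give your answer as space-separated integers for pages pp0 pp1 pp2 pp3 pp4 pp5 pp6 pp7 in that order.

Op 1: fork(P0) -> P1. 4 ppages; refcounts: pp0:2 pp1:2 pp2:2 pp3:2
Op 2: read(P1, v2) -> 23. No state change.
Op 3: write(P0, v0, 176). refcount(pp0)=2>1 -> COPY to pp4. 5 ppages; refcounts: pp0:1 pp1:2 pp2:2 pp3:2 pp4:1
Op 4: write(P1, v3, 111). refcount(pp3)=2>1 -> COPY to pp5. 6 ppages; refcounts: pp0:1 pp1:2 pp2:2 pp3:1 pp4:1 pp5:1
Op 5: write(P1, v1, 103). refcount(pp1)=2>1 -> COPY to pp6. 7 ppages; refcounts: pp0:1 pp1:1 pp2:2 pp3:1 pp4:1 pp5:1 pp6:1
Op 6: write(P1, v0, 132). refcount(pp0)=1 -> write in place. 7 ppages; refcounts: pp0:1 pp1:1 pp2:2 pp3:1 pp4:1 pp5:1 pp6:1
Op 7: fork(P1) -> P2. 7 ppages; refcounts: pp0:2 pp1:1 pp2:3 pp3:1 pp4:1 pp5:2 pp6:2
Op 8: write(P0, v2, 194). refcount(pp2)=3>1 -> COPY to pp7. 8 ppages; refcounts: pp0:2 pp1:1 pp2:2 pp3:1 pp4:1 pp5:2 pp6:2 pp7:1

Answer: 2 1 2 1 1 2 2 1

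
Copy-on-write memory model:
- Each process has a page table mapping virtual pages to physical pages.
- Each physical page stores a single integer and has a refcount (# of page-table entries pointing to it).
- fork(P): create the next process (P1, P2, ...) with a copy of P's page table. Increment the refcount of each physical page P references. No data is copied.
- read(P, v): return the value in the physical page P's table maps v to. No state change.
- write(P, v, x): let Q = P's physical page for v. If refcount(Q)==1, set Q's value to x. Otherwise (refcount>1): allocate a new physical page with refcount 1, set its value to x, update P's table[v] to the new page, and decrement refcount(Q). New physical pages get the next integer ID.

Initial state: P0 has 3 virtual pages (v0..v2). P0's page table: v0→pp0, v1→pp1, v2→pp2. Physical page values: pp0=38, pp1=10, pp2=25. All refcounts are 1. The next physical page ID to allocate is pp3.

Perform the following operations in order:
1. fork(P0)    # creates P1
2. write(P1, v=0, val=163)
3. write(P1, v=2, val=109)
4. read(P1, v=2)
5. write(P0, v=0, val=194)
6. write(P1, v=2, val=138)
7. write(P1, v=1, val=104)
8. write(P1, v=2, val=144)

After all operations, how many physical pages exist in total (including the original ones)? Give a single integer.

Answer: 6

Derivation:
Op 1: fork(P0) -> P1. 3 ppages; refcounts: pp0:2 pp1:2 pp2:2
Op 2: write(P1, v0, 163). refcount(pp0)=2>1 -> COPY to pp3. 4 ppages; refcounts: pp0:1 pp1:2 pp2:2 pp3:1
Op 3: write(P1, v2, 109). refcount(pp2)=2>1 -> COPY to pp4. 5 ppages; refcounts: pp0:1 pp1:2 pp2:1 pp3:1 pp4:1
Op 4: read(P1, v2) -> 109. No state change.
Op 5: write(P0, v0, 194). refcount(pp0)=1 -> write in place. 5 ppages; refcounts: pp0:1 pp1:2 pp2:1 pp3:1 pp4:1
Op 6: write(P1, v2, 138). refcount(pp4)=1 -> write in place. 5 ppages; refcounts: pp0:1 pp1:2 pp2:1 pp3:1 pp4:1
Op 7: write(P1, v1, 104). refcount(pp1)=2>1 -> COPY to pp5. 6 ppages; refcounts: pp0:1 pp1:1 pp2:1 pp3:1 pp4:1 pp5:1
Op 8: write(P1, v2, 144). refcount(pp4)=1 -> write in place. 6 ppages; refcounts: pp0:1 pp1:1 pp2:1 pp3:1 pp4:1 pp5:1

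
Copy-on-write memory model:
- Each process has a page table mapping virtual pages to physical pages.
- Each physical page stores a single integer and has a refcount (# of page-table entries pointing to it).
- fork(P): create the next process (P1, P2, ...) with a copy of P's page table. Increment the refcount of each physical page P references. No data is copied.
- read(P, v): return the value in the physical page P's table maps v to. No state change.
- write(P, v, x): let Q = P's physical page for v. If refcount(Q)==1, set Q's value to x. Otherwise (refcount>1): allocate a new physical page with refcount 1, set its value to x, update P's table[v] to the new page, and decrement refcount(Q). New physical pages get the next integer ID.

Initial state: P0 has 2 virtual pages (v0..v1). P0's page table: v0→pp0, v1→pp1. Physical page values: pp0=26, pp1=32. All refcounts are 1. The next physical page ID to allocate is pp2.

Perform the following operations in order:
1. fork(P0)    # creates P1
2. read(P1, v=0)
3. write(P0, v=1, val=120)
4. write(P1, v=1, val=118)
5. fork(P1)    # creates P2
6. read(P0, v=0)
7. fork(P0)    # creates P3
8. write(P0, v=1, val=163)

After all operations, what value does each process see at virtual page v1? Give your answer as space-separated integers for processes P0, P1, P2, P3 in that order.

Answer: 163 118 118 120

Derivation:
Op 1: fork(P0) -> P1. 2 ppages; refcounts: pp0:2 pp1:2
Op 2: read(P1, v0) -> 26. No state change.
Op 3: write(P0, v1, 120). refcount(pp1)=2>1 -> COPY to pp2. 3 ppages; refcounts: pp0:2 pp1:1 pp2:1
Op 4: write(P1, v1, 118). refcount(pp1)=1 -> write in place. 3 ppages; refcounts: pp0:2 pp1:1 pp2:1
Op 5: fork(P1) -> P2. 3 ppages; refcounts: pp0:3 pp1:2 pp2:1
Op 6: read(P0, v0) -> 26. No state change.
Op 7: fork(P0) -> P3. 3 ppages; refcounts: pp0:4 pp1:2 pp2:2
Op 8: write(P0, v1, 163). refcount(pp2)=2>1 -> COPY to pp3. 4 ppages; refcounts: pp0:4 pp1:2 pp2:1 pp3:1
P0: v1 -> pp3 = 163
P1: v1 -> pp1 = 118
P2: v1 -> pp1 = 118
P3: v1 -> pp2 = 120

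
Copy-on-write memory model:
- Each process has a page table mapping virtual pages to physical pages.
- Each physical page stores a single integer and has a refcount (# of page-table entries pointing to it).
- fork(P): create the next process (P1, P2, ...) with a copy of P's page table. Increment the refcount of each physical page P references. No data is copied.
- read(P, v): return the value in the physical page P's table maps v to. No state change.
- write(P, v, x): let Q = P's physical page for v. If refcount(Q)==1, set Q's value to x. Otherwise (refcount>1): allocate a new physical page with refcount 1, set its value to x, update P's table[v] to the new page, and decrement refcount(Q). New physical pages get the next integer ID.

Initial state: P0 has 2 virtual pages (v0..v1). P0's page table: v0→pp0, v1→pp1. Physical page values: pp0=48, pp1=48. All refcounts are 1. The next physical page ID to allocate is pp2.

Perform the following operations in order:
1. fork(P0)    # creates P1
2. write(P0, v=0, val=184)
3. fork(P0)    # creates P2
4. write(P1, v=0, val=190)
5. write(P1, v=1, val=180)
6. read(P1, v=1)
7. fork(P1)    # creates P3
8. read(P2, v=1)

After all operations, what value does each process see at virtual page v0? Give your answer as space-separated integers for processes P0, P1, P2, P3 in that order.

Op 1: fork(P0) -> P1. 2 ppages; refcounts: pp0:2 pp1:2
Op 2: write(P0, v0, 184). refcount(pp0)=2>1 -> COPY to pp2. 3 ppages; refcounts: pp0:1 pp1:2 pp2:1
Op 3: fork(P0) -> P2. 3 ppages; refcounts: pp0:1 pp1:3 pp2:2
Op 4: write(P1, v0, 190). refcount(pp0)=1 -> write in place. 3 ppages; refcounts: pp0:1 pp1:3 pp2:2
Op 5: write(P1, v1, 180). refcount(pp1)=3>1 -> COPY to pp3. 4 ppages; refcounts: pp0:1 pp1:2 pp2:2 pp3:1
Op 6: read(P1, v1) -> 180. No state change.
Op 7: fork(P1) -> P3. 4 ppages; refcounts: pp0:2 pp1:2 pp2:2 pp3:2
Op 8: read(P2, v1) -> 48. No state change.
P0: v0 -> pp2 = 184
P1: v0 -> pp0 = 190
P2: v0 -> pp2 = 184
P3: v0 -> pp0 = 190

Answer: 184 190 184 190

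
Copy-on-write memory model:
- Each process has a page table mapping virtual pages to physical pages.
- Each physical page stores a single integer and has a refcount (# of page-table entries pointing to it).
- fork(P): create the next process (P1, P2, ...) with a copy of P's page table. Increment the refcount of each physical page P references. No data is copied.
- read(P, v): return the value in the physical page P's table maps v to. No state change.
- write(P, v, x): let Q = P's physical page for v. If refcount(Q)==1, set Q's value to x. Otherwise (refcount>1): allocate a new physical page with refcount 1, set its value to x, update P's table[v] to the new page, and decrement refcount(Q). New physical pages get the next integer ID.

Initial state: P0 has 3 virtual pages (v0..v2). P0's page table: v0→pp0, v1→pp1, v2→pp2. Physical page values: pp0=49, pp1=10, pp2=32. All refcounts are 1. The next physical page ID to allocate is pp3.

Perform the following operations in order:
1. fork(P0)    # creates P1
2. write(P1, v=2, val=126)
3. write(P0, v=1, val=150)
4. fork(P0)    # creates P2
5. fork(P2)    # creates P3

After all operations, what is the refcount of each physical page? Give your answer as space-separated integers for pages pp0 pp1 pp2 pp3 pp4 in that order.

Op 1: fork(P0) -> P1. 3 ppages; refcounts: pp0:2 pp1:2 pp2:2
Op 2: write(P1, v2, 126). refcount(pp2)=2>1 -> COPY to pp3. 4 ppages; refcounts: pp0:2 pp1:2 pp2:1 pp3:1
Op 3: write(P0, v1, 150). refcount(pp1)=2>1 -> COPY to pp4. 5 ppages; refcounts: pp0:2 pp1:1 pp2:1 pp3:1 pp4:1
Op 4: fork(P0) -> P2. 5 ppages; refcounts: pp0:3 pp1:1 pp2:2 pp3:1 pp4:2
Op 5: fork(P2) -> P3. 5 ppages; refcounts: pp0:4 pp1:1 pp2:3 pp3:1 pp4:3

Answer: 4 1 3 1 3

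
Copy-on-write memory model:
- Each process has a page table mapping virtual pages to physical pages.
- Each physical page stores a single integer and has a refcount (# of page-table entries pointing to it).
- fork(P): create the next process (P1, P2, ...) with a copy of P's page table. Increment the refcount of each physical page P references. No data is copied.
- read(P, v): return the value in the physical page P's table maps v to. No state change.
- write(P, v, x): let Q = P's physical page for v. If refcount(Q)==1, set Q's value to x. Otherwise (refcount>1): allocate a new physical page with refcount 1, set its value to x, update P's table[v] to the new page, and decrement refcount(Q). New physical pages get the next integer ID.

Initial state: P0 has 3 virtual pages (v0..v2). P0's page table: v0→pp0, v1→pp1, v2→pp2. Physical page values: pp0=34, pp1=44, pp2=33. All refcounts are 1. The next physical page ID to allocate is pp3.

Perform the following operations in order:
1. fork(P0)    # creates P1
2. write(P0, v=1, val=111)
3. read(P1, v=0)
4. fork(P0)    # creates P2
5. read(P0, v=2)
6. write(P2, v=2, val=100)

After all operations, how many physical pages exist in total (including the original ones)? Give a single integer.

Answer: 5

Derivation:
Op 1: fork(P0) -> P1. 3 ppages; refcounts: pp0:2 pp1:2 pp2:2
Op 2: write(P0, v1, 111). refcount(pp1)=2>1 -> COPY to pp3. 4 ppages; refcounts: pp0:2 pp1:1 pp2:2 pp3:1
Op 3: read(P1, v0) -> 34. No state change.
Op 4: fork(P0) -> P2. 4 ppages; refcounts: pp0:3 pp1:1 pp2:3 pp3:2
Op 5: read(P0, v2) -> 33. No state change.
Op 6: write(P2, v2, 100). refcount(pp2)=3>1 -> COPY to pp4. 5 ppages; refcounts: pp0:3 pp1:1 pp2:2 pp3:2 pp4:1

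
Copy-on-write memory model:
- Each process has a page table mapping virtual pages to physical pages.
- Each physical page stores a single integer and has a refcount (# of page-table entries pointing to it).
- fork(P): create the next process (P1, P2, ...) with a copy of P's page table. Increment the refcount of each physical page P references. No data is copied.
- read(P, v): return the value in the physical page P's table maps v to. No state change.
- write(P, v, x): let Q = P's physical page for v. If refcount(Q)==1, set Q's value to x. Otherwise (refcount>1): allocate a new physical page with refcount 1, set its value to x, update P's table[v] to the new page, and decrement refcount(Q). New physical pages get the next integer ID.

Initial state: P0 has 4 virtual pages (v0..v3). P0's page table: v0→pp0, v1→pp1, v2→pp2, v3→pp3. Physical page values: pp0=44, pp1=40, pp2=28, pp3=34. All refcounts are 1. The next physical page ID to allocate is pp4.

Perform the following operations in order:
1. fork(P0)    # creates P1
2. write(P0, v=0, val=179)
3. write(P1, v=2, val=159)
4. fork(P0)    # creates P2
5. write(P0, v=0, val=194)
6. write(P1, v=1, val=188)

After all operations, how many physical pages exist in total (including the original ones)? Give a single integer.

Op 1: fork(P0) -> P1. 4 ppages; refcounts: pp0:2 pp1:2 pp2:2 pp3:2
Op 2: write(P0, v0, 179). refcount(pp0)=2>1 -> COPY to pp4. 5 ppages; refcounts: pp0:1 pp1:2 pp2:2 pp3:2 pp4:1
Op 3: write(P1, v2, 159). refcount(pp2)=2>1 -> COPY to pp5. 6 ppages; refcounts: pp0:1 pp1:2 pp2:1 pp3:2 pp4:1 pp5:1
Op 4: fork(P0) -> P2. 6 ppages; refcounts: pp0:1 pp1:3 pp2:2 pp3:3 pp4:2 pp5:1
Op 5: write(P0, v0, 194). refcount(pp4)=2>1 -> COPY to pp6. 7 ppages; refcounts: pp0:1 pp1:3 pp2:2 pp3:3 pp4:1 pp5:1 pp6:1
Op 6: write(P1, v1, 188). refcount(pp1)=3>1 -> COPY to pp7. 8 ppages; refcounts: pp0:1 pp1:2 pp2:2 pp3:3 pp4:1 pp5:1 pp6:1 pp7:1

Answer: 8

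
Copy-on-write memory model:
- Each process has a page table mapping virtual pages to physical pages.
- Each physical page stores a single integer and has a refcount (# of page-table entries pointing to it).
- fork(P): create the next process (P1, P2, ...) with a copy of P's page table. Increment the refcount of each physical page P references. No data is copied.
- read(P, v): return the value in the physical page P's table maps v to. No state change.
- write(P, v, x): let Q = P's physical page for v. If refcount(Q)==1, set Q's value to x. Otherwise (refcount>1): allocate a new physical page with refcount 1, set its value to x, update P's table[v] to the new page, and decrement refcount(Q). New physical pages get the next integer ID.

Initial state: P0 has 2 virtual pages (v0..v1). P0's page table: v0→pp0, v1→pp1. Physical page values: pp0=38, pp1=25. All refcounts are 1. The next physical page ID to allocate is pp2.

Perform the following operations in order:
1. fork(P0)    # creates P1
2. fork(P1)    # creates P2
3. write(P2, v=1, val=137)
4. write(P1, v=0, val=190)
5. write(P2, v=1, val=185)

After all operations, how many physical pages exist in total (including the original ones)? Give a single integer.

Answer: 4

Derivation:
Op 1: fork(P0) -> P1. 2 ppages; refcounts: pp0:2 pp1:2
Op 2: fork(P1) -> P2. 2 ppages; refcounts: pp0:3 pp1:3
Op 3: write(P2, v1, 137). refcount(pp1)=3>1 -> COPY to pp2. 3 ppages; refcounts: pp0:3 pp1:2 pp2:1
Op 4: write(P1, v0, 190). refcount(pp0)=3>1 -> COPY to pp3. 4 ppages; refcounts: pp0:2 pp1:2 pp2:1 pp3:1
Op 5: write(P2, v1, 185). refcount(pp2)=1 -> write in place. 4 ppages; refcounts: pp0:2 pp1:2 pp2:1 pp3:1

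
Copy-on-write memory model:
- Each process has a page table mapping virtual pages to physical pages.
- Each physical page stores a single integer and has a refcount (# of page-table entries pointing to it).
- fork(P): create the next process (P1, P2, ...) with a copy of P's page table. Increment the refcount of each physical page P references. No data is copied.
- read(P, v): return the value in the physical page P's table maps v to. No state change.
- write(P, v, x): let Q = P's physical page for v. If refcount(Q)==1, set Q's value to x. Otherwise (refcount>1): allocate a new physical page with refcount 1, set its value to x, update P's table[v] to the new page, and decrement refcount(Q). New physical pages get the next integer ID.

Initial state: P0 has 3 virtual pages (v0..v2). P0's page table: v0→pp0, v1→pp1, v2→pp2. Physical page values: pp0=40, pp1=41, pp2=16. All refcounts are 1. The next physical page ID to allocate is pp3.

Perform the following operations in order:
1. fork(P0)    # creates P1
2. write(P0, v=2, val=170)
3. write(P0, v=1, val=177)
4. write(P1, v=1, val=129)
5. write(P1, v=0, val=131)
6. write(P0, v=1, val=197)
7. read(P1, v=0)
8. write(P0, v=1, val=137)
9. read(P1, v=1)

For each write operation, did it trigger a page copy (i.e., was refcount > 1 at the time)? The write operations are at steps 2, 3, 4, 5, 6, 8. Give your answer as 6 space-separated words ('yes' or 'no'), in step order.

Op 1: fork(P0) -> P1. 3 ppages; refcounts: pp0:2 pp1:2 pp2:2
Op 2: write(P0, v2, 170). refcount(pp2)=2>1 -> COPY to pp3. 4 ppages; refcounts: pp0:2 pp1:2 pp2:1 pp3:1
Op 3: write(P0, v1, 177). refcount(pp1)=2>1 -> COPY to pp4. 5 ppages; refcounts: pp0:2 pp1:1 pp2:1 pp3:1 pp4:1
Op 4: write(P1, v1, 129). refcount(pp1)=1 -> write in place. 5 ppages; refcounts: pp0:2 pp1:1 pp2:1 pp3:1 pp4:1
Op 5: write(P1, v0, 131). refcount(pp0)=2>1 -> COPY to pp5. 6 ppages; refcounts: pp0:1 pp1:1 pp2:1 pp3:1 pp4:1 pp5:1
Op 6: write(P0, v1, 197). refcount(pp4)=1 -> write in place. 6 ppages; refcounts: pp0:1 pp1:1 pp2:1 pp3:1 pp4:1 pp5:1
Op 7: read(P1, v0) -> 131. No state change.
Op 8: write(P0, v1, 137). refcount(pp4)=1 -> write in place. 6 ppages; refcounts: pp0:1 pp1:1 pp2:1 pp3:1 pp4:1 pp5:1
Op 9: read(P1, v1) -> 129. No state change.

yes yes no yes no no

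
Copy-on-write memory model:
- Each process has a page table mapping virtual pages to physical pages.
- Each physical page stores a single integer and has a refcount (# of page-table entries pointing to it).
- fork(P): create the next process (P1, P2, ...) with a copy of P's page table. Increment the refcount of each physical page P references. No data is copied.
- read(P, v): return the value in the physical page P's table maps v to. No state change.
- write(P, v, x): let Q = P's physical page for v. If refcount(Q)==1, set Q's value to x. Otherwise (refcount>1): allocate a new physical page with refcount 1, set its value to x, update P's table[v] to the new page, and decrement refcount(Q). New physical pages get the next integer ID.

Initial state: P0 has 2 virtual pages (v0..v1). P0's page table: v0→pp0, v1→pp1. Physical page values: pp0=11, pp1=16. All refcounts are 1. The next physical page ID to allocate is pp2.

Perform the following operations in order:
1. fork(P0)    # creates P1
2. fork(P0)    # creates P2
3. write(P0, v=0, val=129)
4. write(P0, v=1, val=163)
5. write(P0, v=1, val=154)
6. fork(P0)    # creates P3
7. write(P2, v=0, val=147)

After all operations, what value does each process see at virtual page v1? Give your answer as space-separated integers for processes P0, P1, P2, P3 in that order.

Answer: 154 16 16 154

Derivation:
Op 1: fork(P0) -> P1. 2 ppages; refcounts: pp0:2 pp1:2
Op 2: fork(P0) -> P2. 2 ppages; refcounts: pp0:3 pp1:3
Op 3: write(P0, v0, 129). refcount(pp0)=3>1 -> COPY to pp2. 3 ppages; refcounts: pp0:2 pp1:3 pp2:1
Op 4: write(P0, v1, 163). refcount(pp1)=3>1 -> COPY to pp3. 4 ppages; refcounts: pp0:2 pp1:2 pp2:1 pp3:1
Op 5: write(P0, v1, 154). refcount(pp3)=1 -> write in place. 4 ppages; refcounts: pp0:2 pp1:2 pp2:1 pp3:1
Op 6: fork(P0) -> P3. 4 ppages; refcounts: pp0:2 pp1:2 pp2:2 pp3:2
Op 7: write(P2, v0, 147). refcount(pp0)=2>1 -> COPY to pp4. 5 ppages; refcounts: pp0:1 pp1:2 pp2:2 pp3:2 pp4:1
P0: v1 -> pp3 = 154
P1: v1 -> pp1 = 16
P2: v1 -> pp1 = 16
P3: v1 -> pp3 = 154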